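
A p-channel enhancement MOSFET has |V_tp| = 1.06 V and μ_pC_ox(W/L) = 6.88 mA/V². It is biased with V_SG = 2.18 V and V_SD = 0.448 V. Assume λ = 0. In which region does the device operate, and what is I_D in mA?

V_ov = V_SG − |V_tp| = 2.18 − 1.06 = 1.12 V.
Since V_SD = 0.448 V < V_ov = 1.12 V, the device is in the triode region.
I_D = k_p [V_ov · V_SD − ½ V_SD²] = 6.88 × [1.12 × 0.448 − 0.5 × 0.448²] = 2.76 mA.

Triode; I_D = 2.76 mA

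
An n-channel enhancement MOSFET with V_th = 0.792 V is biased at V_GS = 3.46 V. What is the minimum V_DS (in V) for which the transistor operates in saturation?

The boundary between triode and saturation is V_DS = V_GS − V_th = V_ov.
V_ov = 3.46 − 0.792 = 2.67 V.

V_DS,sat = 2.67 V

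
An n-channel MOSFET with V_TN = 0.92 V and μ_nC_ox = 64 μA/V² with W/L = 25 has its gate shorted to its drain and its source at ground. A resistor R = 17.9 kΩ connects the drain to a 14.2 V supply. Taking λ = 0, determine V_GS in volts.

V_GS = 1.85 V

With gate tied to drain, V_GS = V_DS ≥ V_GS − V_TN, so the device is in saturation.
k_n = μ_nC_ox · (W/L) = 1.6 mA/V².
KCL at the drain: ½ k_n (V_GS − V_TN)² = (V_DD − V_GS)/R.
Let x = V_GS − 0.92. Then 14.3 x² + x − 13.28 = 0, giving x = 0.929 V (positive root), so V_GS = 1.85 V.
I_D = (V_DD − V_GS)/R = (14.2 − 1.85) / 17.9 = 0.69 mA.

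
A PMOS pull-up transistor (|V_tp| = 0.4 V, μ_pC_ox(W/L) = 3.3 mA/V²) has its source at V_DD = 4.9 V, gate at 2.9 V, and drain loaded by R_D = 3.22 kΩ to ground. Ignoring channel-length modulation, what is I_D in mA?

I_D = 1.43 mA

V_SG = V_DD − V_G = 4.9 − 2.9 = 2 V, so V_ov = 2 − 0.4 = 1.6 V.
Assume saturation: I_D = ½ k_p V_ov² = 0.5 × 3.3 × 1.6² = 4.22 mA, giving V_SD = V_DD − I_D R_D = 4.9 − 4.22 × 3.22 = -8.7 V.
But -8.7 V < V_ov = 1.6 V, so the device is actually in triode.
In triode I_D = k_p[V_ov V_SD − ½ V_SD²] and I_D = (V_DD − V_SD)/R_D. Equating: 5.31 V_SD² − 18 V_SD + 4.9 = 0, giving V_SD = 0.298 V (the root below V_ov).
I_D = (4.9 − 0.298) / 3.22 = 1.43 mA.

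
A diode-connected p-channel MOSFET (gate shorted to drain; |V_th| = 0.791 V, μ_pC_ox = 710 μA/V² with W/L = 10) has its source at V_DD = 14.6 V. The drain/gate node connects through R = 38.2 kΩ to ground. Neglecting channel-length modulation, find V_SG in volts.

With gate tied to drain, V_SG = V_SD ≥ V_SG − |V_th|, so the device is in saturation.
k_p = μ_pC_ox · (W/L) = 7.1 mA/V².
KCL at the drain: ½ k_p (V_SG − |V_th|)² = (V_DD − V_SG)/R.
Let x = V_SG − 0.791. Then 136 x² + x − 13.81 = 0, giving x = 0.315 V (positive root), so V_SG = 1.11 V.
I_D = (V_DD − V_SG)/R = (14.6 − 1.11) / 38.2 = 0.353 mA.

V_SG = 1.11 V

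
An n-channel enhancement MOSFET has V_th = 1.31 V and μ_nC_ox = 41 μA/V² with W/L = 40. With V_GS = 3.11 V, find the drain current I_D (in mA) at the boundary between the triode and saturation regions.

At the boundary V_DS = V_ov = V_GS − V_th = 3.11 − 1.31 = 1.8 V.
k_n = μ_nC_ox · (W/L) = 1.64 mA/V².
I_D = ½ k_n V_ov² = 0.5 × 1.64 × 1.8² = 2.66 mA.

I_D = 2.66 mA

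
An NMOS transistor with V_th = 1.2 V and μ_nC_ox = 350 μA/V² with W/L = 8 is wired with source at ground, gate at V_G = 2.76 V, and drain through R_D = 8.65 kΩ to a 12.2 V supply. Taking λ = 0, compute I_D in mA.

V_GS = V_G = 2.76 V, so V_ov = 2.76 − 1.2 = 1.56 V.
k_n = μ_nC_ox · (W/L) = 2.8 mA/V².
Assume saturation: I_D = ½ k_n V_ov² = 0.5 × 2.8 × 1.56² = 3.41 mA, giving V_DS = V_DD − I_D R_D = 12.2 − 3.41 × 8.65 = -17.3 V.
But -17.3 V < V_ov = 1.56 V, so the device is actually in triode.
In triode I_D = k_n[V_ov V_DS − ½ V_DS²] and I_D = (V_DD − V_DS)/R_D. Equating: 12.1 V_DS² − 38.78 V_DS + 12.2 = 0, giving V_DS = 0.354 V (the root below V_ov).
I_D = (12.2 − 0.354) / 8.65 = 1.37 mA.

I_D = 1.37 mA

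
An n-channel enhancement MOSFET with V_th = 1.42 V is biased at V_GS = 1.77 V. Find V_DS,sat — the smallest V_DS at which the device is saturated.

The boundary between triode and saturation is V_DS = V_GS − V_th = V_ov.
V_ov = 1.77 − 1.42 = 0.35 V.

V_DS,sat = 0.350 V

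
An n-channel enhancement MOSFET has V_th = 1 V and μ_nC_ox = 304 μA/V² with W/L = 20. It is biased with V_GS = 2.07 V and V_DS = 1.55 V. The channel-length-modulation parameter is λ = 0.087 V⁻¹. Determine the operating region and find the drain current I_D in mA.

Saturation; I_D = 3.95 mA

k_n = μ_nC_ox · (W/L) = 6.08 mA/V².
V_ov = V_GS − V_th = 2.07 − 1 = 1.07 V.
Since V_DS = 1.55 V ≥ V_ov = 1.07 V, the device is in saturation.
I_D = ½ k_n V_ov² (1 + λ V_DS) = 0.5 × 6.08 × 1.07² × (1 + 0.087 × 1.55) = 3.95 mA.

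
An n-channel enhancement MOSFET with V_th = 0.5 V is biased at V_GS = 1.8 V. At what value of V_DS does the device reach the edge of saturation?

The boundary between triode and saturation is V_DS = V_GS − V_th = V_ov.
V_ov = 1.8 − 0.5 = 1.3 V.

V_DS,sat = 1.30 V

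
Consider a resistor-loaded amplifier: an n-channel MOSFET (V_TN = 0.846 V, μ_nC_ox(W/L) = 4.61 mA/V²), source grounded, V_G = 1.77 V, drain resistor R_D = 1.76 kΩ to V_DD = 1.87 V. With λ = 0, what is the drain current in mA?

I_D = 0.921 mA

V_GS = V_G = 1.77 V, so V_ov = 1.77 − 0.846 = 0.924 V.
Assume saturation: I_D = ½ k_n V_ov² = 0.5 × 4.61 × 0.924² = 1.97 mA, giving V_DS = V_DD − I_D R_D = 1.87 − 1.97 × 1.76 = -1.59 V.
But -1.59 V < V_ov = 0.924 V, so the device is actually in triode.
In triode I_D = k_n[V_ov V_DS − ½ V_DS²] and I_D = (V_DD − V_DS)/R_D. Equating: 4.06 V_DS² − 8.497 V_DS + 1.87 = 0, giving V_DS = 0.25 V (the root below V_ov).
I_D = (1.87 − 0.25) / 1.76 = 0.921 mA.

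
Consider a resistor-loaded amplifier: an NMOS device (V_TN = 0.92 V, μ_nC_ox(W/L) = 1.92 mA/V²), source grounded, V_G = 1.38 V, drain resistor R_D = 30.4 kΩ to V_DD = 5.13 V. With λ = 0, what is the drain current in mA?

I_D = 0.161 mA

V_GS = V_G = 1.38 V, so V_ov = 1.38 − 0.92 = 0.46 V.
Assume saturation: I_D = ½ k_n V_ov² = 0.5 × 1.92 × 0.46² = 0.203 mA, giving V_DS = V_DD − I_D R_D = 5.13 − 0.203 × 30.4 = -1.05 V.
But -1.05 V < V_ov = 0.46 V, so the device is actually in triode.
In triode I_D = k_n[V_ov V_DS − ½ V_DS²] and I_D = (V_DD − V_DS)/R_D. Equating: 29.2 V_DS² − 27.85 V_DS + 5.13 = 0, giving V_DS = 0.249 V (the root below V_ov).
I_D = (5.13 − 0.249) / 30.4 = 0.161 mA.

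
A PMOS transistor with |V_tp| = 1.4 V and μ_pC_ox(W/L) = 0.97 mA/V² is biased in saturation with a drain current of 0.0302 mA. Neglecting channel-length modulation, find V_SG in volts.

In saturation I_D = ½ k_p (V_SG − |V_tp|)², so V_SG − |V_tp| = √(2 I_D / k_p) = √(2 × 0.0302 / 0.97) = 0.25 V.
V_SG = 1.4 + 0.25 = 1.65 V.

V_SG = 1.65 V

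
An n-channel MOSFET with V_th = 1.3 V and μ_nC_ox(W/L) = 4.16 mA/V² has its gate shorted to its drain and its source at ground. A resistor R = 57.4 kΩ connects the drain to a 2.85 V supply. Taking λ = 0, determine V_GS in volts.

With gate tied to drain, V_GS = V_DS ≥ V_GS − V_th, so the device is in saturation.
KCL at the drain: ½ k_n (V_GS − V_th)² = (V_DD − V_GS)/R.
Let x = V_GS − 1.3. Then 119 x² + x − 1.55 = 0, giving x = 0.11 V (positive root), so V_GS = 1.41 V.
I_D = (V_DD − V_GS)/R = (2.85 − 1.41) / 57.4 = 0.0251 mA.

V_GS = 1.41 V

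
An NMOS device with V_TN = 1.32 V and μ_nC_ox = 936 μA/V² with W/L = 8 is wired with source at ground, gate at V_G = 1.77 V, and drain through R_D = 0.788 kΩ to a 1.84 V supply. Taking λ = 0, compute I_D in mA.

I_D = 0.758 mA

V_GS = V_G = 1.77 V, so V_ov = 1.77 − 1.32 = 0.45 V.
k_n = μ_nC_ox · (W/L) = 7.488 mA/V².
Assume saturation: I_D = ½ k_n V_ov² = 0.5 × 7.488 × 0.45² = 0.758 mA, giving V_DS = V_DD − I_D R_D = 1.84 − 0.758 × 0.788 = 1.24 V.
V_DS = 1.24 V ≥ V_ov = 0.45 V, confirming saturation.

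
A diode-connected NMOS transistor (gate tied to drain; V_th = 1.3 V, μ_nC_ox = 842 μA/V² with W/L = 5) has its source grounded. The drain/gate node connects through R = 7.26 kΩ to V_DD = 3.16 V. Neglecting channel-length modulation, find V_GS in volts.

V_GS = 1.62 V

With gate tied to drain, V_GS = V_DS ≥ V_GS − V_th, so the device is in saturation.
k_n = μ_nC_ox · (W/L) = 4.21 mA/V².
KCL at the drain: ½ k_n (V_GS − V_th)² = (V_DD − V_GS)/R.
Let x = V_GS − 1.3. Then 15.3 x² + x − 1.86 = 0, giving x = 0.318 V (positive root), so V_GS = 1.62 V.
I_D = (V_DD − V_GS)/R = (3.16 − 1.62) / 7.26 = 0.212 mA.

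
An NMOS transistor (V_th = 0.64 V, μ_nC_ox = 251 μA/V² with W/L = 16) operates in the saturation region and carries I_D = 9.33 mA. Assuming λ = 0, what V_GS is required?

k_n = μ_nC_ox · (W/L) = 4.016 mA/V².
In saturation I_D = ½ k_n (V_GS − V_th)², so V_GS − V_th = √(2 I_D / k_n) = √(2 × 9.33 / 4.016) = 2.16 V.
V_GS = 0.64 + 2.16 = 2.8 V.

V_GS = 2.80 V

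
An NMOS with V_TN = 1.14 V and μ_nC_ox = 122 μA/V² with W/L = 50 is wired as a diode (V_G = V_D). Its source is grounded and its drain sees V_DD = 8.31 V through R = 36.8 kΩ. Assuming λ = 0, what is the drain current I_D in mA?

I_D = 0.188 mA

With gate tied to drain, V_GS = V_DS ≥ V_GS − V_TN, so the device is in saturation.
k_n = μ_nC_ox · (W/L) = 6.1 mA/V².
KCL at the drain: ½ k_n (V_GS − V_TN)² = (V_DD − V_GS)/R.
Let x = V_GS − 1.14. Then 112 x² + x − 7.17 = 0, giving x = 0.248 V (positive root), so V_GS = 1.39 V.
I_D = (V_DD − V_GS)/R = (8.31 − 1.39) / 36.8 = 0.188 mA.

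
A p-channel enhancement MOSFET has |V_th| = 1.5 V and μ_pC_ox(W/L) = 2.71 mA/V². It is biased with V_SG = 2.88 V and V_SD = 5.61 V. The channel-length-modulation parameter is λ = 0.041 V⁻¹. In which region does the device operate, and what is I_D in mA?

Saturation; I_D = 3.17 mA

V_ov = V_SG − |V_th| = 2.88 − 1.5 = 1.38 V.
Since V_SD = 5.61 V ≥ V_ov = 1.38 V, the device is in saturation.
I_D = ½ k_p V_ov² (1 + λ V_SD) = 0.5 × 2.71 × 1.38² × (1 + 0.041 × 5.61) = 3.17 mA.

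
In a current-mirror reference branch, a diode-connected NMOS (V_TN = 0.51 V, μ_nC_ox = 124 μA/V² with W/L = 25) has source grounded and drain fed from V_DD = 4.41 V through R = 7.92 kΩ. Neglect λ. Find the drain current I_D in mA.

With gate tied to drain, V_GS = V_DS ≥ V_GS − V_TN, so the device is in saturation.
k_n = μ_nC_ox · (W/L) = 3.1 mA/V².
KCL at the drain: ½ k_n (V_GS − V_TN)² = (V_DD − V_GS)/R.
Let x = V_GS − 0.51. Then 12.3 x² + x − 3.9 = 0, giving x = 0.524 V (positive root), so V_GS = 1.03 V.
I_D = (V_DD − V_GS)/R = (4.41 − 1.03) / 7.92 = 0.426 mA.

I_D = 0.426 mA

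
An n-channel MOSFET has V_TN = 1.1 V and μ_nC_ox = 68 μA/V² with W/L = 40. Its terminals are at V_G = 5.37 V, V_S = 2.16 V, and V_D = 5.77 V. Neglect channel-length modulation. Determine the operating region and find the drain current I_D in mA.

Saturation; I_D = 6.05 mA

V_GS = V_G − V_S = 5.37 − 2.16 = 3.21 V; V_DS = V_D − V_S = 5.77 − 2.16 = 3.61 V.
k_n = μ_nC_ox · (W/L) = 2.72 mA/V².
V_ov = V_GS − V_TN = 3.21 − 1.1 = 2.11 V.
Since V_DS = 3.61 V ≥ V_ov = 2.11 V, the device is in saturation.
I_D = ½ k_n V_ov² = 0.5 × 2.72 × 2.11² = 6.05 mA.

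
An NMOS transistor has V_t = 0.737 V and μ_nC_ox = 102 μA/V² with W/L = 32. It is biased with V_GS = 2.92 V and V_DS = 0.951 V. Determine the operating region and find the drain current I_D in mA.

k_n = μ_nC_ox · (W/L) = 3.264 mA/V².
V_ov = V_GS − V_t = 2.92 − 0.737 = 2.18 V.
Since V_DS = 0.951 V < V_ov = 2.18 V, the device is in the triode region.
I_D = k_n [V_ov · V_DS − ½ V_DS²] = 3.264 × [2.18 × 0.951 − 0.5 × 0.951²] = 5.3 mA.

Triode; I_D = 5.30 mA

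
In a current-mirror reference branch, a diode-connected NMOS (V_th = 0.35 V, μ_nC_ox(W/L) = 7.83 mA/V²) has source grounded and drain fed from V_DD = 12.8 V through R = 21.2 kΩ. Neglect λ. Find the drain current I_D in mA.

With gate tied to drain, V_GS = V_DS ≥ V_GS − V_th, so the device is in saturation.
KCL at the drain: ½ k_n (V_GS − V_th)² = (V_DD − V_GS)/R.
Let x = V_GS − 0.35. Then 83 x² + x − 12.45 = 0, giving x = 0.381 V (positive root), so V_GS = 0.731 V.
I_D = (V_DD − V_GS)/R = (12.8 − 0.731) / 21.2 = 0.569 mA.

I_D = 0.569 mA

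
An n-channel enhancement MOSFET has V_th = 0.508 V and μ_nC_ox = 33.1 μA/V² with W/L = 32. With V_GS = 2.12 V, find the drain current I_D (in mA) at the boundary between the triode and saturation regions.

At the boundary V_DS = V_ov = V_GS − V_th = 2.12 − 0.508 = 1.61 V.
k_n = μ_nC_ox · (W/L) = 1.059 mA/V².
I_D = ½ k_n V_ov² = 0.5 × 1.059 × 1.61² = 1.38 mA.

I_D = 1.38 mA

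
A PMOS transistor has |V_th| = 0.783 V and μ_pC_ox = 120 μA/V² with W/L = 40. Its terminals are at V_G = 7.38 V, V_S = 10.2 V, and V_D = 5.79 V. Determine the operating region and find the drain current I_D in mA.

Saturation; I_D = 9.96 mA

V_SG = V_S − V_G = 10.2 − 7.38 = 2.82 V; V_SD = V_S − V_D = 10.2 − 5.79 = 4.41 V.
k_p = μ_pC_ox · (W/L) = 4.8 mA/V².
V_ov = V_SG − |V_th| = 2.82 − 0.783 = 2.04 V.
Since V_SD = 4.41 V ≥ V_ov = 2.04 V, the device is in saturation.
I_D = ½ k_p V_ov² = 0.5 × 4.8 × 2.04² = 9.96 mA.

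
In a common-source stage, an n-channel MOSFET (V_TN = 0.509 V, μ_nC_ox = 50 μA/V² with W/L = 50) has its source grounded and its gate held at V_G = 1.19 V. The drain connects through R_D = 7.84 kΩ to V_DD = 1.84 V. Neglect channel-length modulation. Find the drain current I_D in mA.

V_GS = V_G = 1.19 V, so V_ov = 1.19 − 0.509 = 0.681 V.
k_n = μ_nC_ox · (W/L) = 2.5 mA/V².
Assume saturation: I_D = ½ k_n V_ov² = 0.5 × 2.5 × 0.681² = 0.58 mA, giving V_DS = V_DD − I_D R_D = 1.84 − 0.58 × 7.84 = -2.7 V.
But -2.7 V < V_ov = 0.681 V, so the device is actually in triode.
In triode I_D = k_n[V_ov V_DS − ½ V_DS²] and I_D = (V_DD − V_DS)/R_D. Equating: 9.8 V_DS² − 14.35 V_DS + 1.84 = 0, giving V_DS = 0.142 V (the root below V_ov).
I_D = (1.84 − 0.142) / 7.84 = 0.217 mA.

I_D = 0.217 mA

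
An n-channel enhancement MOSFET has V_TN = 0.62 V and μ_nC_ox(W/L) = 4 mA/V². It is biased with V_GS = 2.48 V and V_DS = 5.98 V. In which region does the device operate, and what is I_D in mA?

V_ov = V_GS − V_TN = 2.48 − 0.62 = 1.86 V.
Since V_DS = 5.98 V ≥ V_ov = 1.86 V, the device is in saturation.
I_D = ½ k_n V_ov² = 0.5 × 4 × 1.86² = 6.92 mA.

Saturation; I_D = 6.92 mA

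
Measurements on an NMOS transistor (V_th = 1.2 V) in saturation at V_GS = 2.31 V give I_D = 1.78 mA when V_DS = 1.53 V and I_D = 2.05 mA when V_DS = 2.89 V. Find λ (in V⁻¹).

With V_GS fixed, I_D ∝ (1 + λ V_DS) in saturation, so I_D2/I_D1 = (1 + λ V_DS2)/(1 + λ V_DS1).
2.05/1.78 = 1.152 = (1 + 2.89 λ)/(1 + 1.53 λ).
Solving: λ (I_D1 V_DS2 − I_D2 V_DS1) = I_D2 − I_D1, so λ = (2.05 − 1.78) / (1.78 × 2.89 − 2.05 × 1.53) = 0.27 / 2.01 = 0.134 V⁻¹.

λ = 0.134 V⁻¹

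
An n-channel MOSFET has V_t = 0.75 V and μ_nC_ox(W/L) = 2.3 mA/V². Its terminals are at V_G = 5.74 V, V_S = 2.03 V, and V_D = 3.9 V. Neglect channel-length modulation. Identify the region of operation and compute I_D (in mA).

Triode; I_D = 8.71 mA

V_GS = V_G − V_S = 5.74 − 2.03 = 3.71 V; V_DS = V_D − V_S = 3.9 − 2.03 = 1.87 V.
V_ov = V_GS − V_t = 3.71 − 0.75 = 2.96 V.
Since V_DS = 1.87 V < V_ov = 2.96 V, the device is in the triode region.
I_D = k_n [V_ov · V_DS − ½ V_DS²] = 2.3 × [2.96 × 1.87 − 0.5 × 1.87²] = 8.71 mA.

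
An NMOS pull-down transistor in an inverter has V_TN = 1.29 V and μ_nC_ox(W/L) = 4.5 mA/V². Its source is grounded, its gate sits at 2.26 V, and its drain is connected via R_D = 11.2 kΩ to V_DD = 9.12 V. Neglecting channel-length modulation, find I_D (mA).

I_D = 0.796 mA

V_GS = V_G = 2.26 V, so V_ov = 2.26 − 1.29 = 0.97 V.
Assume saturation: I_D = ½ k_n V_ov² = 0.5 × 4.5 × 0.97² = 2.12 mA, giving V_DS = V_DD − I_D R_D = 9.12 − 2.12 × 11.2 = -14.6 V.
But -14.6 V < V_ov = 0.97 V, so the device is actually in triode.
In triode I_D = k_n[V_ov V_DS − ½ V_DS²] and I_D = (V_DD − V_DS)/R_D. Equating: 25.2 V_DS² − 49.89 V_DS + 9.12 = 0, giving V_DS = 0.204 V (the root below V_ov).
I_D = (9.12 − 0.204) / 11.2 = 0.796 mA.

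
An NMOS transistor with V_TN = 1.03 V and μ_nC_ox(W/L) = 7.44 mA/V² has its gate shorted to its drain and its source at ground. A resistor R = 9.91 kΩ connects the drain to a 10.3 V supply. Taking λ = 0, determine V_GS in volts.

V_GS = 1.52 V

With gate tied to drain, V_GS = V_DS ≥ V_GS − V_TN, so the device is in saturation.
KCL at the drain: ½ k_n (V_GS − V_TN)² = (V_DD − V_GS)/R.
Let x = V_GS − 1.03. Then 36.9 x² + x − 9.27 = 0, giving x = 0.488 V (positive root), so V_GS = 1.52 V.
I_D = (V_DD − V_GS)/R = (10.3 − 1.52) / 9.91 = 0.886 mA.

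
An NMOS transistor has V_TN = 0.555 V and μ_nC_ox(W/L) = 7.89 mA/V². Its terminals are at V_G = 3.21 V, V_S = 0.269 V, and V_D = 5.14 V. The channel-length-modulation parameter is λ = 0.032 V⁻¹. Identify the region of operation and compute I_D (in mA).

V_GS = V_G − V_S = 3.21 − 0.269 = 2.94 V; V_DS = V_D − V_S = 5.14 − 0.269 = 4.87 V.
V_ov = V_GS − V_TN = 2.94 − 0.555 = 2.39 V.
Since V_DS = 4.87 V ≥ V_ov = 2.39 V, the device is in saturation.
I_D = ½ k_n V_ov² (1 + λ V_DS) = 0.5 × 7.89 × 2.39² × (1 + 0.032 × 4.87) = 26 mA.

Saturation; I_D = 26.0 mA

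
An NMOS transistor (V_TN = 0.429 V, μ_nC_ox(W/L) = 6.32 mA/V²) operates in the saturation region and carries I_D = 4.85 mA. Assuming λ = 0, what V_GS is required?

In saturation I_D = ½ k_n (V_GS − V_TN)², so V_GS − V_TN = √(2 I_D / k_n) = √(2 × 4.85 / 6.32) = 1.24 V.
V_GS = 0.429 + 1.24 = 1.67 V.

V_GS = 1.67 V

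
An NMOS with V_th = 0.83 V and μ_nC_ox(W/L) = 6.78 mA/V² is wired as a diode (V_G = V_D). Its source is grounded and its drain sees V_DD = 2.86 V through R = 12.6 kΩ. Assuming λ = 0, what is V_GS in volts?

With gate tied to drain, V_GS = V_DS ≥ V_GS − V_th, so the device is in saturation.
KCL at the drain: ½ k_n (V_GS − V_th)² = (V_DD − V_GS)/R.
Let x = V_GS − 0.83. Then 42.7 x² + x − 2.03 = 0, giving x = 0.207 V (positive root), so V_GS = 1.04 V.
I_D = (V_DD − V_GS)/R = (2.86 − 1.04) / 12.6 = 0.145 mA.

V_GS = 1.04 V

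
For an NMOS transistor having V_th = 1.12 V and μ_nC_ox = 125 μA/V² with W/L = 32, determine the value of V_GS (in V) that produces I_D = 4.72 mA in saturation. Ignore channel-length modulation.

k_n = μ_nC_ox · (W/L) = 4 mA/V².
In saturation I_D = ½ k_n (V_GS − V_th)², so V_GS − V_th = √(2 I_D / k_n) = √(2 × 4.72 / 4) = 1.54 V.
V_GS = 1.12 + 1.54 = 2.66 V.

V_GS = 2.66 V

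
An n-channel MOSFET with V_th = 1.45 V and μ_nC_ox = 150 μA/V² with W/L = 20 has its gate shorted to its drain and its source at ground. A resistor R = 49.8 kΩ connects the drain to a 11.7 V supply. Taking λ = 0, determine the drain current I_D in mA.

I_D = 0.199 mA

With gate tied to drain, V_GS = V_DS ≥ V_GS − V_th, so the device is in saturation.
k_n = μ_nC_ox · (W/L) = 3 mA/V².
KCL at the drain: ½ k_n (V_GS − V_th)² = (V_DD − V_GS)/R.
Let x = V_GS − 1.45. Then 74.7 x² + x − 10.25 = 0, giving x = 0.364 V (positive root), so V_GS = 1.81 V.
I_D = (V_DD − V_GS)/R = (11.7 − 1.81) / 49.8 = 0.199 mA.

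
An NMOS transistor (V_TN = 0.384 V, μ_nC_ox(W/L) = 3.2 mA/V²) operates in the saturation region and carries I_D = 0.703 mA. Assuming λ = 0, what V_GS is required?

V_GS = 1.05 V

In saturation I_D = ½ k_n (V_GS − V_TN)², so V_GS − V_TN = √(2 I_D / k_n) = √(2 × 0.703 / 3.2) = 0.663 V.
V_GS = 0.384 + 0.663 = 1.05 V.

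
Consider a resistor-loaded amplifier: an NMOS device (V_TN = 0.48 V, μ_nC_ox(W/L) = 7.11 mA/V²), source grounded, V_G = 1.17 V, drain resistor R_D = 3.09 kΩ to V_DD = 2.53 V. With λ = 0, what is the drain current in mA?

I_D = 0.761 mA

V_GS = V_G = 1.17 V, so V_ov = 1.17 − 0.48 = 0.69 V.
Assume saturation: I_D = ½ k_n V_ov² = 0.5 × 7.11 × 0.69² = 1.69 mA, giving V_DS = V_DD − I_D R_D = 2.53 − 1.69 × 3.09 = -2.7 V.
But -2.7 V < V_ov = 0.69 V, so the device is actually in triode.
In triode I_D = k_n[V_ov V_DS − ½ V_DS²] and I_D = (V_DD − V_DS)/R_D. Equating: 11 V_DS² − 16.16 V_DS + 2.53 = 0, giving V_DS = 0.178 V (the root below V_ov).
I_D = (2.53 − 0.178) / 3.09 = 0.761 mA.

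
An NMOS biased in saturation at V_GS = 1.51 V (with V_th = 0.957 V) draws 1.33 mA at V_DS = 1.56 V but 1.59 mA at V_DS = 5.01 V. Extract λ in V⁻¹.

With V_GS fixed, I_D ∝ (1 + λ V_DS) in saturation, so I_D2/I_D1 = (1 + λ V_DS2)/(1 + λ V_DS1).
1.59/1.33 = 1.195 = (1 + 5.01 λ)/(1 + 1.56 λ).
Solving: λ (I_D1 V_DS2 − I_D2 V_DS1) = I_D2 − I_D1, so λ = (1.59 − 1.33) / (1.33 × 5.01 − 1.59 × 1.56) = 0.26 / 4.18 = 0.0622 V⁻¹.

λ = 0.0622 V⁻¹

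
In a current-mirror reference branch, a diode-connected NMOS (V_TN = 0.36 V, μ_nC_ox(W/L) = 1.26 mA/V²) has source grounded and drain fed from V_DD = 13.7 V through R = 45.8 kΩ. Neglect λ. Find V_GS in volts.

V_GS = 1.02 V

With gate tied to drain, V_GS = V_DS ≥ V_GS − V_TN, so the device is in saturation.
KCL at the drain: ½ k_n (V_GS − V_TN)² = (V_DD − V_GS)/R.
Let x = V_GS − 0.36. Then 28.9 x² + x − 13.34 = 0, giving x = 0.663 V (positive root), so V_GS = 1.02 V.
I_D = (V_DD − V_GS)/R = (13.7 − 1.02) / 45.8 = 0.277 mA.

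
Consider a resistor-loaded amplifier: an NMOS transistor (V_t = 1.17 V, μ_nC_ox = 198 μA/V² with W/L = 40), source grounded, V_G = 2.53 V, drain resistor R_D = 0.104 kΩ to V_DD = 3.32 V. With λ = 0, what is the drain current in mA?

V_GS = V_G = 2.53 V, so V_ov = 2.53 − 1.17 = 1.36 V.
k_n = μ_nC_ox · (W/L) = 7.92 mA/V².
Assume saturation: I_D = ½ k_n V_ov² = 0.5 × 7.92 × 1.36² = 7.32 mA, giving V_DS = V_DD − I_D R_D = 3.32 − 7.32 × 0.104 = 2.56 V.
V_DS = 2.56 V ≥ V_ov = 1.36 V, confirming saturation.

I_D = 7.32 mA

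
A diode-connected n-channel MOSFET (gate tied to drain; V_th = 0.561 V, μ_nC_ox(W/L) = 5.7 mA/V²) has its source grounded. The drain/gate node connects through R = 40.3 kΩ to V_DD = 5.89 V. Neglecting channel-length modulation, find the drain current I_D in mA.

With gate tied to drain, V_GS = V_DS ≥ V_GS − V_th, so the device is in saturation.
KCL at the drain: ½ k_n (V_GS − V_th)² = (V_DD − V_GS)/R.
Let x = V_GS − 0.561. Then 115 x² + x − 5.329 = 0, giving x = 0.211 V (positive root), so V_GS = 0.772 V.
I_D = (V_DD − V_GS)/R = (5.89 − 0.772) / 40.3 = 0.127 mA.

I_D = 0.127 mA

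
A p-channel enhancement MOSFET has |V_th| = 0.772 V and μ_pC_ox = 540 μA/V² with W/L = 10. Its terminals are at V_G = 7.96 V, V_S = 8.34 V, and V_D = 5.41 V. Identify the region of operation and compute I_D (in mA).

V_SG = V_S − V_G = 8.34 − 7.96 = 0.38 V; V_SD = V_S − V_D = 8.34 − 5.41 = 2.93 V.
V_SG = 0.38 V < |V_th| = 0.772 V, so the transistor is in cutoff.

Cutoff; I_D = 0 mA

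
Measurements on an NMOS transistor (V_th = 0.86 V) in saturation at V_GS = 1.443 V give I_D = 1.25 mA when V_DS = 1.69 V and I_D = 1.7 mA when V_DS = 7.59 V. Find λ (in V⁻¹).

With V_GS fixed, I_D ∝ (1 + λ V_DS) in saturation, so I_D2/I_D1 = (1 + λ V_DS2)/(1 + λ V_DS1).
1.7/1.25 = 1.36 = (1 + 7.59 λ)/(1 + 1.69 λ).
Solving: λ (I_D1 V_DS2 − I_D2 V_DS1) = I_D2 − I_D1, so λ = (1.7 − 1.25) / (1.25 × 7.59 − 1.7 × 1.69) = 0.45 / 6.61 = 0.068 V⁻¹.

λ = 0.0680 V⁻¹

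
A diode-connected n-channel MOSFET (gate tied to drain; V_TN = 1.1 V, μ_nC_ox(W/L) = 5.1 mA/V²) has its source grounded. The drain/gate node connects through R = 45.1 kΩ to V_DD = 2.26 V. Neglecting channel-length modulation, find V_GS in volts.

V_GS = 1.20 V

With gate tied to drain, V_GS = V_DS ≥ V_GS − V_TN, so the device is in saturation.
KCL at the drain: ½ k_n (V_GS − V_TN)² = (V_DD − V_GS)/R.
Let x = V_GS − 1.1. Then 115 x² + x − 1.16 = 0, giving x = 0.0962 V (positive root), so V_GS = 1.2 V.
I_D = (V_DD − V_GS)/R = (2.26 − 1.2) / 45.1 = 0.0236 mA.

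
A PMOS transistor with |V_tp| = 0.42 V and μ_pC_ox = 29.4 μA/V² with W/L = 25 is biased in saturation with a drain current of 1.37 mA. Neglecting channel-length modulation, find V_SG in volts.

V_SG = 2.35 V

k_p = μ_pC_ox · (W/L) = 0.735 mA/V².
In saturation I_D = ½ k_p (V_SG − |V_tp|)², so V_SG − |V_tp| = √(2 I_D / k_p) = √(2 × 1.37 / 0.735) = 1.93 V.
V_SG = 0.42 + 1.93 = 2.35 V.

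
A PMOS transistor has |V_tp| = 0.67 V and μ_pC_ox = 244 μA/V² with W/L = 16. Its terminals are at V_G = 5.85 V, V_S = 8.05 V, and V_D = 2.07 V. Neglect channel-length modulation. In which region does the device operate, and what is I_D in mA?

V_SG = V_S − V_G = 8.05 − 5.85 = 2.2 V; V_SD = V_S − V_D = 8.05 − 2.07 = 5.98 V.
k_p = μ_pC_ox · (W/L) = 3.904 mA/V².
V_ov = V_SG − |V_tp| = 2.2 − 0.67 = 1.53 V.
Since V_SD = 5.98 V ≥ V_ov = 1.53 V, the device is in saturation.
I_D = ½ k_p V_ov² = 0.5 × 3.904 × 1.53² = 4.57 mA.

Saturation; I_D = 4.57 mA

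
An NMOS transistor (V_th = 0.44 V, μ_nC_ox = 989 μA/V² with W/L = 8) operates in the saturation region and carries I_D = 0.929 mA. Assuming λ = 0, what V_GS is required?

V_GS = 0.925 V

k_n = μ_nC_ox · (W/L) = 7.912 mA/V².
In saturation I_D = ½ k_n (V_GS − V_th)², so V_GS − V_th = √(2 I_D / k_n) = √(2 × 0.929 / 7.912) = 0.485 V.
V_GS = 0.44 + 0.485 = 0.925 V.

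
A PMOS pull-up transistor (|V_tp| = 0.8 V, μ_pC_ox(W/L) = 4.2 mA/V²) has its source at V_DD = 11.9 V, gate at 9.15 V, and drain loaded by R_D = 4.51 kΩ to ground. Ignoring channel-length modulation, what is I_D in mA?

V_SG = V_DD − V_G = 11.9 − 9.15 = 2.75 V, so V_ov = 2.75 − 0.8 = 1.95 V.
Assume saturation: I_D = ½ k_p V_ov² = 0.5 × 4.2 × 1.95² = 7.99 mA, giving V_SD = V_DD − I_D R_D = 11.9 − 7.99 × 4.51 = -24.1 V.
But -24.1 V < V_ov = 1.95 V, so the device is actually in triode.
In triode I_D = k_p[V_ov V_SD − ½ V_SD²] and I_D = (V_DD − V_SD)/R_D. Equating: 9.47 V_SD² − 37.94 V_SD + 11.9 = 0, giving V_SD = 0.343 V (the root below V_ov).
I_D = (11.9 − 0.343) / 4.51 = 2.56 mA.

I_D = 2.56 mA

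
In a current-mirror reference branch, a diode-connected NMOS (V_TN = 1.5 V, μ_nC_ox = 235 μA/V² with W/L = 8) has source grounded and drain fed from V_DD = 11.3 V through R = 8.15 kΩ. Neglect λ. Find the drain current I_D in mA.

I_D = 1.07 mA

With gate tied to drain, V_GS = V_DS ≥ V_GS − V_TN, so the device is in saturation.
k_n = μ_nC_ox · (W/L) = 1.88 mA/V².
KCL at the drain: ½ k_n (V_GS − V_TN)² = (V_DD − V_GS)/R.
Let x = V_GS − 1.5. Then 7.66 x² + x − 9.8 = 0, giving x = 1.07 V (positive root), so V_GS = 2.57 V.
I_D = (V_DD − V_GS)/R = (11.3 − 2.57) / 8.15 = 1.07 mA.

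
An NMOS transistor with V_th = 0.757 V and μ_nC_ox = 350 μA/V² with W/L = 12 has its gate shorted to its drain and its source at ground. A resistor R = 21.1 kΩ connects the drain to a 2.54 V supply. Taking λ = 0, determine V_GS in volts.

With gate tied to drain, V_GS = V_DS ≥ V_GS − V_th, so the device is in saturation.
k_n = μ_nC_ox · (W/L) = 4.2 mA/V².
KCL at the drain: ½ k_n (V_GS − V_th)² = (V_DD − V_GS)/R.
Let x = V_GS − 0.757. Then 44.3 x² + x − 1.783 = 0, giving x = 0.19 V (positive root), so V_GS = 0.947 V.
I_D = (V_DD − V_GS)/R = (2.54 − 0.947) / 21.1 = 0.0755 mA.

V_GS = 0.947 V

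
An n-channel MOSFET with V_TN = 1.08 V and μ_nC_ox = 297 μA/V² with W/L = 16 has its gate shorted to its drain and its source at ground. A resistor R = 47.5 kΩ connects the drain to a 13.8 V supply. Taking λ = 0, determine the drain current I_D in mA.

I_D = 0.261 mA

With gate tied to drain, V_GS = V_DS ≥ V_GS − V_TN, so the device is in saturation.
k_n = μ_nC_ox · (W/L) = 4.752 mA/V².
KCL at the drain: ½ k_n (V_GS − V_TN)² = (V_DD − V_GS)/R.
Let x = V_GS − 1.08. Then 113 x² + x − 12.72 = 0, giving x = 0.331 V (positive root), so V_GS = 1.41 V.
I_D = (V_DD − V_GS)/R = (13.8 − 1.41) / 47.5 = 0.261 mA.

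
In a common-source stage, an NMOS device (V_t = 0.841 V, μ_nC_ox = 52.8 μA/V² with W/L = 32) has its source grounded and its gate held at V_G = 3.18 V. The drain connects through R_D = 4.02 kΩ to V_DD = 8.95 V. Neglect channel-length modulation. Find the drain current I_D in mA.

V_GS = V_G = 3.18 V, so V_ov = 3.18 − 0.841 = 2.34 V.
k_n = μ_nC_ox · (W/L) = 1.69 mA/V².
Assume saturation: I_D = ½ k_n V_ov² = 0.5 × 1.69 × 2.34² = 4.62 mA, giving V_DS = V_DD − I_D R_D = 8.95 − 4.62 × 4.02 = -9.63 V.
But -9.63 V < V_ov = 2.34 V, so the device is actually in triode.
In triode I_D = k_n[V_ov V_DS − ½ V_DS²] and I_D = (V_DD − V_DS)/R_D. Equating: 3.4 V_DS² − 16.89 V_DS + 8.95 = 0, giving V_DS = 0.603 V (the root below V_ov).
I_D = (8.95 − 0.603) / 4.02 = 2.08 mA.

I_D = 2.08 mA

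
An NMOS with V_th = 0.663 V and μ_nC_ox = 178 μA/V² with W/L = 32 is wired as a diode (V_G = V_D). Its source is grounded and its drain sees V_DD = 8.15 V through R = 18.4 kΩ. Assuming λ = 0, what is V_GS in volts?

With gate tied to drain, V_GS = V_DS ≥ V_GS − V_th, so the device is in saturation.
k_n = μ_nC_ox · (W/L) = 5.696 mA/V².
KCL at the drain: ½ k_n (V_GS − V_th)² = (V_DD − V_GS)/R.
Let x = V_GS − 0.663. Then 52.4 x² + x − 7.487 = 0, giving x = 0.369 V (positive root), so V_GS = 1.03 V.
I_D = (V_DD − V_GS)/R = (8.15 − 1.03) / 18.4 = 0.387 mA.

V_GS = 1.03 V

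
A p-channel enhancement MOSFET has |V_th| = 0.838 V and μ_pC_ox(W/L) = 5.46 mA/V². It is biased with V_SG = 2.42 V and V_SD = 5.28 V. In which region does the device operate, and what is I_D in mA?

Saturation; I_D = 6.83 mA

V_ov = V_SG − |V_th| = 2.42 − 0.838 = 1.58 V.
Since V_SD = 5.28 V ≥ V_ov = 1.58 V, the device is in saturation.
I_D = ½ k_p V_ov² = 0.5 × 5.46 × 1.58² = 6.83 mA.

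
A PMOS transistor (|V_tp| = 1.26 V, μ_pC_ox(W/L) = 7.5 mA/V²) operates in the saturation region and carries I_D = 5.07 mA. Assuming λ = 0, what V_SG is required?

V_SG = 2.42 V

In saturation I_D = ½ k_p (V_SG − |V_tp|)², so V_SG − |V_tp| = √(2 I_D / k_p) = √(2 × 5.07 / 7.5) = 1.16 V.
V_SG = 1.26 + 1.16 = 2.42 V.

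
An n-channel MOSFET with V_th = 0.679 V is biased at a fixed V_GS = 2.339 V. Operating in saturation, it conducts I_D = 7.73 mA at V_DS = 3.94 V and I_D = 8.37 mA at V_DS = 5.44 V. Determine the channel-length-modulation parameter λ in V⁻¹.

With V_GS fixed, I_D ∝ (1 + λ V_DS) in saturation, so I_D2/I_D1 = (1 + λ V_DS2)/(1 + λ V_DS1).
8.37/7.73 = 1.083 = (1 + 5.44 λ)/(1 + 3.94 λ).
Solving: λ (I_D1 V_DS2 − I_D2 V_DS1) = I_D2 − I_D1, so λ = (8.37 − 7.73) / (7.73 × 5.44 − 8.37 × 3.94) = 0.64 / 9.07 = 0.0705 V⁻¹.

λ = 0.0705 V⁻¹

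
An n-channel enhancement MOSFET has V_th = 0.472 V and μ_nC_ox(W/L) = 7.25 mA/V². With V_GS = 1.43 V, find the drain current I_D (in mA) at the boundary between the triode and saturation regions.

I_D = 3.33 mA

At the boundary V_DS = V_ov = V_GS − V_th = 1.43 − 0.472 = 0.958 V.
I_D = ½ k_n V_ov² = 0.5 × 7.25 × 0.958² = 3.33 mA.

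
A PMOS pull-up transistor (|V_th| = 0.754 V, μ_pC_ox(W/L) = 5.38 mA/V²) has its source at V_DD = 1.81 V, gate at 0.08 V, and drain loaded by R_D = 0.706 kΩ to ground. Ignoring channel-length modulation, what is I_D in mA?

V_SG = V_DD − V_G = 1.81 − 0.08 = 1.73 V, so V_ov = 1.73 − 0.754 = 0.976 V.
Assume saturation: I_D = ½ k_p V_ov² = 0.5 × 5.38 × 0.976² = 2.56 mA, giving V_SD = V_DD − I_D R_D = 1.81 − 2.56 × 0.706 = 0.000925 V.
But 0.000925 V < V_ov = 0.976 V, so the device is actually in triode.
In triode I_D = k_p[V_ov V_SD − ½ V_SD²] and I_D = (V_DD − V_SD)/R_D. Equating: 1.9 V_SD² − 4.707 V_SD + 1.81 = 0, giving V_SD = 0.476 V (the root below V_ov).
I_D = (1.81 − 0.476) / 0.706 = 1.89 mA.

I_D = 1.89 mA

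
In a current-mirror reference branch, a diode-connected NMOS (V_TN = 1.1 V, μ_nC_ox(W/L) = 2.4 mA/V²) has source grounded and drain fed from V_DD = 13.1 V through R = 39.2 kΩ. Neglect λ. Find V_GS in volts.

With gate tied to drain, V_GS = V_DS ≥ V_GS − V_TN, so the device is in saturation.
KCL at the drain: ½ k_n (V_GS − V_TN)² = (V_DD − V_GS)/R.
Let x = V_GS − 1.1. Then 47 x² + x − 12 = 0, giving x = 0.495 V (positive root), so V_GS = 1.59 V.
I_D = (V_DD − V_GS)/R = (13.1 − 1.59) / 39.2 = 0.294 mA.

V_GS = 1.59 V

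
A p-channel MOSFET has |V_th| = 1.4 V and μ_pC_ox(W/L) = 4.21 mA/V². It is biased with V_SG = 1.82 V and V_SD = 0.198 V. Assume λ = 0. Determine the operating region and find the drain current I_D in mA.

Triode; I_D = 0.268 mA

V_ov = V_SG − |V_th| = 1.82 − 1.4 = 0.42 V.
Since V_SD = 0.198 V < V_ov = 0.42 V, the device is in the triode region.
I_D = k_p [V_ov · V_SD − ½ V_SD²] = 4.21 × [0.42 × 0.198 − 0.5 × 0.198²] = 0.268 mA.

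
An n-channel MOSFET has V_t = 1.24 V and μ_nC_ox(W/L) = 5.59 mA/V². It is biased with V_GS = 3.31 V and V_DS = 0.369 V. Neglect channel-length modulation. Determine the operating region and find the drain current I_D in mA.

Triode; I_D = 3.89 mA

V_ov = V_GS − V_t = 3.31 − 1.24 = 2.07 V.
Since V_DS = 0.369 V < V_ov = 2.07 V, the device is in the triode region.
I_D = k_n [V_ov · V_DS − ½ V_DS²] = 5.59 × [2.07 × 0.369 − 0.5 × 0.369²] = 3.89 mA.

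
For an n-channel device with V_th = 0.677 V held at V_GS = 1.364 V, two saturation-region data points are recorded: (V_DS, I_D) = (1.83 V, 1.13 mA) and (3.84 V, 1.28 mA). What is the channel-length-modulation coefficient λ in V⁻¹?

λ = 0.0751 V⁻¹

With V_GS fixed, I_D ∝ (1 + λ V_DS) in saturation, so I_D2/I_D1 = (1 + λ V_DS2)/(1 + λ V_DS1).
1.28/1.13 = 1.133 = (1 + 3.84 λ)/(1 + 1.83 λ).
Solving: λ (I_D1 V_DS2 − I_D2 V_DS1) = I_D2 − I_D1, so λ = (1.28 − 1.13) / (1.13 × 3.84 − 1.28 × 1.83) = 0.15 / 2 = 0.0751 V⁻¹.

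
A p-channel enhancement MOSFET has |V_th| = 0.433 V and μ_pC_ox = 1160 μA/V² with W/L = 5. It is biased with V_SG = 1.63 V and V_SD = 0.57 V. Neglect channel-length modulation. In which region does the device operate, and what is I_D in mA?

k_p = μ_pC_ox · (W/L) = 5.8 mA/V².
V_ov = V_SG − |V_th| = 1.63 − 0.433 = 1.2 V.
Since V_SD = 0.57 V < V_ov = 1.2 V, the device is in the triode region.
I_D = k_p [V_ov · V_SD − ½ V_SD²] = 5.8 × [1.2 × 0.57 − 0.5 × 0.57²] = 3.02 mA.

Triode; I_D = 3.02 mA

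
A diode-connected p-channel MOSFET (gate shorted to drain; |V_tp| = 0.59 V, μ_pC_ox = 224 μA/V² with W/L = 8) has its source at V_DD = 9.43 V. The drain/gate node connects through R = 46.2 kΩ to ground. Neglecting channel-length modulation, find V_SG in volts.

With gate tied to drain, V_SG = V_SD ≥ V_SG − |V_tp|, so the device is in saturation.
k_p = μ_pC_ox · (W/L) = 1.792 mA/V².
KCL at the drain: ½ k_p (V_SG − |V_tp|)² = (V_DD − V_SG)/R.
Let x = V_SG − 0.59. Then 41.4 x² + x − 8.84 = 0, giving x = 0.45 V (positive root), so V_SG = 1.04 V.
I_D = (V_DD − V_SG)/R = (9.43 − 1.04) / 46.2 = 0.182 mA.

V_SG = 1.04 V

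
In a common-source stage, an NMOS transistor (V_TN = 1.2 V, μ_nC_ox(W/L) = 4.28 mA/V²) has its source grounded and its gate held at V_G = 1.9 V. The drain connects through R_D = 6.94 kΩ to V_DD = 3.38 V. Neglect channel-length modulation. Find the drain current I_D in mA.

I_D = 0.462 mA

V_GS = V_G = 1.9 V, so V_ov = 1.9 − 1.2 = 0.7 V.
Assume saturation: I_D = ½ k_n V_ov² = 0.5 × 4.28 × 0.7² = 1.05 mA, giving V_DS = V_DD − I_D R_D = 3.38 − 1.05 × 6.94 = -3.9 V.
But -3.9 V < V_ov = 0.7 V, so the device is actually in triode.
In triode I_D = k_n[V_ov V_DS − ½ V_DS²] and I_D = (V_DD − V_DS)/R_D. Equating: 14.9 V_DS² − 21.79 V_DS + 3.38 = 0, giving V_DS = 0.176 V (the root below V_ov).
I_D = (3.38 − 0.176) / 6.94 = 0.462 mA.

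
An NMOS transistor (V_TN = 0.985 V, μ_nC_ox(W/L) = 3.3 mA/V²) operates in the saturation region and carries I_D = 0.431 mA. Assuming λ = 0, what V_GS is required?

In saturation I_D = ½ k_n (V_GS − V_TN)², so V_GS − V_TN = √(2 I_D / k_n) = √(2 × 0.431 / 3.3) = 0.511 V.
V_GS = 0.985 + 0.511 = 1.5 V.

V_GS = 1.50 V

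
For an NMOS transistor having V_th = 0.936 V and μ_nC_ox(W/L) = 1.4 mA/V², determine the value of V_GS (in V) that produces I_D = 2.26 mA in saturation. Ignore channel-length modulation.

V_GS = 2.73 V

In saturation I_D = ½ k_n (V_GS − V_th)², so V_GS − V_th = √(2 I_D / k_n) = √(2 × 2.26 / 1.4) = 1.8 V.
V_GS = 0.936 + 1.8 = 2.73 V.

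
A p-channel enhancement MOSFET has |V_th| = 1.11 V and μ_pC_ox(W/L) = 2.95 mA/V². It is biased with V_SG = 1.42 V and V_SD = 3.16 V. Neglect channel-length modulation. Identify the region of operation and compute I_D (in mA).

V_ov = V_SG − |V_th| = 1.42 − 1.11 = 0.31 V.
Since V_SD = 3.16 V ≥ V_ov = 0.31 V, the device is in saturation.
I_D = ½ k_p V_ov² = 0.5 × 2.95 × 0.31² = 0.142 mA.

Saturation; I_D = 0.142 mA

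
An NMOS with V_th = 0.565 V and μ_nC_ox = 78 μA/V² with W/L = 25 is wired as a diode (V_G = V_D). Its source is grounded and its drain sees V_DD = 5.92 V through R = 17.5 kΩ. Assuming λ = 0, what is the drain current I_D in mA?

I_D = 0.276 mA

With gate tied to drain, V_GS = V_DS ≥ V_GS − V_th, so the device is in saturation.
k_n = μ_nC_ox · (W/L) = 1.95 mA/V².
KCL at the drain: ½ k_n (V_GS − V_th)² = (V_DD − V_GS)/R.
Let x = V_GS − 0.565. Then 17.1 x² + x − 5.355 = 0, giving x = 0.532 V (positive root), so V_GS = 1.1 V.
I_D = (V_DD − V_GS)/R = (5.92 − 1.1) / 17.5 = 0.276 mA.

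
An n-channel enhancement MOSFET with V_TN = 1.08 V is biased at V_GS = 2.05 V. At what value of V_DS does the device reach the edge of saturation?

V_DS,sat = 0.970 V

The boundary between triode and saturation is V_DS = V_GS − V_TN = V_ov.
V_ov = 2.05 − 1.08 = 0.97 V.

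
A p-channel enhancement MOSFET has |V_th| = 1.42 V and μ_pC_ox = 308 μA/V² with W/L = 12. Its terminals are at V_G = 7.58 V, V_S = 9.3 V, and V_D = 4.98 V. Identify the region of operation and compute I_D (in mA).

V_SG = V_S − V_G = 9.3 − 7.58 = 1.72 V; V_SD = V_S − V_D = 9.3 − 4.98 = 4.32 V.
k_p = μ_pC_ox · (W/L) = 3.696 mA/V².
V_ov = V_SG − |V_th| = 1.72 − 1.42 = 0.3 V.
Since V_SD = 4.32 V ≥ V_ov = 0.3 V, the device is in saturation.
I_D = ½ k_p V_ov² = 0.5 × 3.696 × 0.3² = 0.166 mA.

Saturation; I_D = 0.166 mA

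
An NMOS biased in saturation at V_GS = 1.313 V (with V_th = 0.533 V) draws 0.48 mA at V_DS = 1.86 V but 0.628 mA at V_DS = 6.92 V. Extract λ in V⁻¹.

λ = 0.0687 V⁻¹

With V_GS fixed, I_D ∝ (1 + λ V_DS) in saturation, so I_D2/I_D1 = (1 + λ V_DS2)/(1 + λ V_DS1).
0.628/0.48 = 1.308 = (1 + 6.92 λ)/(1 + 1.86 λ).
Solving: λ (I_D1 V_DS2 − I_D2 V_DS1) = I_D2 − I_D1, so λ = (0.628 − 0.48) / (0.48 × 6.92 − 0.628 × 1.86) = 0.148 / 2.15 = 0.0687 V⁻¹.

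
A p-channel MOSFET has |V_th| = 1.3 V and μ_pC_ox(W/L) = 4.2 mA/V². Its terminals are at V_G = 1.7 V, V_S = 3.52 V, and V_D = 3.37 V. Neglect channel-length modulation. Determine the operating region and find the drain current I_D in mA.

V_SG = V_S − V_G = 3.52 − 1.7 = 1.82 V; V_SD = V_S − V_D = 3.52 − 3.37 = 0.15 V.
V_ov = V_SG − |V_th| = 1.82 − 1.3 = 0.52 V.
Since V_SD = 0.15 V < V_ov = 0.52 V, the device is in the triode region.
I_D = k_p [V_ov · V_SD − ½ V_SD²] = 4.2 × [0.52 × 0.15 − 0.5 × 0.15²] = 0.28 mA.

Triode; I_D = 0.280 mA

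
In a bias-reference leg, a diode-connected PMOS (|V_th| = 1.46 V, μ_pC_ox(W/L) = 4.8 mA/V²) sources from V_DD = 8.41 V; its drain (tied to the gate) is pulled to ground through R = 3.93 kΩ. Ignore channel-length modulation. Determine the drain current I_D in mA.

With gate tied to drain, V_SG = V_SD ≥ V_SG − |V_th|, so the device is in saturation.
KCL at the drain: ½ k_p (V_SG − |V_th|)² = (V_DD − V_SG)/R.
Let x = V_SG − 1.46. Then 9.43 x² + x − 6.95 = 0, giving x = 0.807 V (positive root), so V_SG = 2.27 V.
I_D = (V_DD − V_SG)/R = (8.41 − 2.27) / 3.93 = 1.56 mA.

I_D = 1.56 mA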